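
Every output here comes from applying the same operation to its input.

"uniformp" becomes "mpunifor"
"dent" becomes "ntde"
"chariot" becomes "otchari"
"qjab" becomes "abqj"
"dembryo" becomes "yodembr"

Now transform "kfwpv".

pvkfw

The rule is to move the last 2 characters to the front (rotate right by 2).
Doing the same to "kfwpv": "pvkfw".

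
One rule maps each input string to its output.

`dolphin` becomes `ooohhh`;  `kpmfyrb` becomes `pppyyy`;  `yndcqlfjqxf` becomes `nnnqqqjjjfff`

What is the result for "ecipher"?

The rule is to keep one character in every 3, starting at position 2 (positions 2nd, 5th, 8th, ...), then repeat every character 3 times.
Working it through for "ecipher": intermediate "ch", final "ccchhh".
(Check on "kpmfyrb": → "py" → "pppyyy" ✓)

ccchhh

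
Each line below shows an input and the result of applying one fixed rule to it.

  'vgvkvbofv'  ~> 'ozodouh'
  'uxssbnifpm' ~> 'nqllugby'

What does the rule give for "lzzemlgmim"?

essxfezf

Each output is the input with this applied: delete the last 2 characters, then shift every letter 7 places backward in the alphabet (wrapping around).
For "lzzemlgmim", step one produces "lzzemlgm"; step two turns that into "essxfezf".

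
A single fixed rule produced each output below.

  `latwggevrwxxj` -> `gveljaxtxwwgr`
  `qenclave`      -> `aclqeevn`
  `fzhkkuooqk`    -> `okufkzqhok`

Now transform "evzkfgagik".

afgekvizgk

The pattern: take characters alternately from the front and the back (1st, last, 2nd, 2nd-last, ...), then move the last 3 characters to the front (rotate right by 3).
Applying that to "evzkfgagik" gives "afgekvizgk".
(Check on "qenclave": → "qeevnacl" → "aclqeevn" ✓)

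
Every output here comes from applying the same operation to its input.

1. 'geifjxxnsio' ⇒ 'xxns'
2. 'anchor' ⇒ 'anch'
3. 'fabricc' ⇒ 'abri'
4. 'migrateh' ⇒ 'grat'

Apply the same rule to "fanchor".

anch

Rule — move the last 2 characters to the front (rotate right by 2), then keep only the last 4 characters.
Starting from "fanchor": after the first operation, "orfanch"; after the second, "anch".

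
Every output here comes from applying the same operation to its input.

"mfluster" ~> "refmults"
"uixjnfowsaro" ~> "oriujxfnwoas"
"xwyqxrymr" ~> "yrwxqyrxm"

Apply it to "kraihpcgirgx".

xgrkiaphgcri

The pattern: swap each adjacent pair of characters (1↔2, 3↔4, ...), then move the last 2 characters to the front (rotate right by 2).
Working it through for "kraihpcgirgx": intermediate "rkiaphgcrixg", final "xgrkiaphgcri".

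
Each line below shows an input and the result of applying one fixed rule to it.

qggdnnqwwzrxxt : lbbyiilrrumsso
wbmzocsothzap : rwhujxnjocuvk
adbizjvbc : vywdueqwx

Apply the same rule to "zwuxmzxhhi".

urpshusccd

What's happening: shift every letter 5 places backward in the alphabet (wrapping around).
Applying that to "zwuxmzxhhi" gives "urpshusccd".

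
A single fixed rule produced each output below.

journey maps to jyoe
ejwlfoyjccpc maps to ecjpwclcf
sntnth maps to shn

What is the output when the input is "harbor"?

Rule — take characters alternately from the front and the back (1st, last, 2nd, 2nd-last, ...), then delete the last 3 characters.
"harbor" → "hraorb" → "hra".
(Check on "sntnth": → "shnttn" → "shn" ✓)

hra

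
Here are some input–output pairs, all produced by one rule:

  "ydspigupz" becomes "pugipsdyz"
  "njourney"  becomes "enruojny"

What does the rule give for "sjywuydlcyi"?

Each output is the input with this applied: reverse the string, then move the first character to the end.
Starting from "sjywuydlcyi": after the first operation, "iycldyuwyjs"; after the second, "ycldyuwyjsi".
(Check on "njourney": → "yenruojn" → "enruojny" ✓)

ycldyuwyjsi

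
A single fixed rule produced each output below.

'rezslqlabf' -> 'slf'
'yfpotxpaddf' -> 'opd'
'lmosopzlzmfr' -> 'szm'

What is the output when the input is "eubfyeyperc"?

fyr

What's happening: delete the first 3 characters, then keep one character in every 3, starting at position 1 (positions 1st, 4th, 7th, ...).
So "eubfyeyperc" becomes "fyr".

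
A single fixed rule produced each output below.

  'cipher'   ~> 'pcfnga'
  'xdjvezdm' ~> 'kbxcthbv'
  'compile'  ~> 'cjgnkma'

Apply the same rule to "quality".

The rule is to reverse the string, then shift every letter 2 places backward in the alphabet (wrapping around).
Applying both steps to "quality": "ytilauq", then "wrgjyso".

wrgjyso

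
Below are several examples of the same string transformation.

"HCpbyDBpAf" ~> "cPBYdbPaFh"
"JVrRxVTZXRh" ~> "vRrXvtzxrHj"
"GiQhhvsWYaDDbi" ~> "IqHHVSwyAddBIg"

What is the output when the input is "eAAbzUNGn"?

Each output is the input with this applied: flip the case of every letter, then move the first character to the end.
"eAAbzUNGn" → "EaaBZungN" → "aaBZungNE".

aaBZungNE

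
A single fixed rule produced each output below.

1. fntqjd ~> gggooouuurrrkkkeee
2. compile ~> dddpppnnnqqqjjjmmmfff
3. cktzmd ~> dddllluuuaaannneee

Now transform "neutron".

ooofffvvvuuussspppooo

Rule — shift every letter 1 place forward in the alphabet (wrapping around), then repeat every character 3 times.
On "neutron": the first step gives "ofvuspo", and the second then gives "ooofffvvvuuussspppooo".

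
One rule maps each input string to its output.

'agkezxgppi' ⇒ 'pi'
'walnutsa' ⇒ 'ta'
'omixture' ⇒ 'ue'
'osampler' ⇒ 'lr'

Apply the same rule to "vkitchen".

Each output is the input with this applied: keep every other character starting from the second (positions 2nd, 4th, 6th, ...), then keep only the last 2 characters.
For "vkitchen" the result is "hn".

hn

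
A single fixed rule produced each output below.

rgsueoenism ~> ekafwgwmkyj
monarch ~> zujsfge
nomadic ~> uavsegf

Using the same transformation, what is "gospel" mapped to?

What's happening: shift every letter 8 places backward in the alphabet (wrapping around), then reverse the string.
Applying both steps to "gospel": "ygkhwd", then "dwhkgy".
(Check on "monarch": → "egfsjuz" → "zujsfge" ✓)

dwhkgy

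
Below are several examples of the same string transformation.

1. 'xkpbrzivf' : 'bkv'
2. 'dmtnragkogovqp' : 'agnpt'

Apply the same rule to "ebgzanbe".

The transformation: sort the characters into alphabetical order, then keep one character in every 3, starting at position 1 (positions 1st, 4th, 7th, ...).
Applying that to "ebgzanbe" gives "aen".

aen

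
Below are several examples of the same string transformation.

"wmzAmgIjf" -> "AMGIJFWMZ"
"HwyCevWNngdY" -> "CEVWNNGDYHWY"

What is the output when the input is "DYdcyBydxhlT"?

The rule is to move the first 3 characters to the end (rotate left by 3), then convert every letter to uppercase.
On "DYdcyBydxhlT": the first step gives "cyBydxhlTDYd", and the second then gives "CYBYDXHLTDYD".

CYBYDXHLTDYD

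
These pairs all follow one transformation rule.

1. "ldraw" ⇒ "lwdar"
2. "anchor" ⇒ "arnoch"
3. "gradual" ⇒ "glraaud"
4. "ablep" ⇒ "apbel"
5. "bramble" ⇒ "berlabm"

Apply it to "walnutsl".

The transformation: take characters alternately from the front and the back (1st, last, 2nd, 2nd-last, ...).
"walnutsl" → "wlasltnu".

wlasltnu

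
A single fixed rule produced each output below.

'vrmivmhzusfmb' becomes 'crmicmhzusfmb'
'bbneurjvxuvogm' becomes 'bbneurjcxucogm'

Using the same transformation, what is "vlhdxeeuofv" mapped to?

clhdxeeuofc

The rule is to replace every "v" with "c".
On "vlhdxeeuofv" that produces "clhdxeeuofc".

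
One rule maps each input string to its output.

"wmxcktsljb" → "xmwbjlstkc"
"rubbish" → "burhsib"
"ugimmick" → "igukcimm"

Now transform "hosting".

sohgnit

The rule is to move the first 3 characters to the end (rotate left by 3), then reverse the string.
On "hosting": the first step gives "tinghos", and the second then gives "sohgnit".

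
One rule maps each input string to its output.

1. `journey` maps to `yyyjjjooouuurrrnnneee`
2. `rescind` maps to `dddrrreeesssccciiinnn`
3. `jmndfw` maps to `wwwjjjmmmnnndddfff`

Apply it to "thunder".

rrrttthhhuuunnndddeee

The rule is to repeat every character 3 times, then move the last 3 characters to the front (rotate right by 3).
Working it through for "thunder": intermediate "ttthhhuuunnndddeeerrr", final "rrrttthhhuuunnndddeee".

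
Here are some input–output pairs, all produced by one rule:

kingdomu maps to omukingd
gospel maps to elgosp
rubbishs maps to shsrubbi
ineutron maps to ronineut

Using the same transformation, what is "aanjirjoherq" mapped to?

oherqaanjirj

Looking at the pairs, the operation is to move the first character to the end, then swap the front and back halves of the string.
Applying both steps to "aanjirjoherq": "anjirjoherqa", then "oherqaanjirj".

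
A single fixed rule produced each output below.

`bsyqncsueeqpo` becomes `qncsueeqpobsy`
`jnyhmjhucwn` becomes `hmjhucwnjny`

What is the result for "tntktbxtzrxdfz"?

ktbxtzrxdfztnt

The pattern: move the first 3 characters to the end (rotate left by 3).
For "tntktbxtzrxdfz" the result is "ktbxtzrxdfztnt".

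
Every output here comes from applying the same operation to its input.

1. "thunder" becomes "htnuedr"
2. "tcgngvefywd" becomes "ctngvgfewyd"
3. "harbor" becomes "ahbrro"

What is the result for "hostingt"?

ohtsnitg

Looking at the pairs, the operation is to swap each adjacent pair of characters (1↔2, 3↔4, ...).
For "hostingt" the result is "ohtsnitg".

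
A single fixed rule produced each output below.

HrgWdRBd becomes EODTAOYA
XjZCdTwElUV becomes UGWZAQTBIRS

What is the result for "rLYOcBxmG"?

The transformation: shift every letter 3 places backward in the alphabet (wrapping around), then convert every letter to uppercase.
Applying that to "rLYOcBxmG" gives "OIVLZYUJD".

OIVLZYUJD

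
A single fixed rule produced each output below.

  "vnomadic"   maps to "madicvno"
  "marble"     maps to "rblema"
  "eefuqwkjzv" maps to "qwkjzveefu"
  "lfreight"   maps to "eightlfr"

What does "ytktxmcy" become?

The rule is to move the last character to the front, then swap the front and back halves of the string.
"ytktxmcy" → "yytktxmc" → "txmcyytk".

txmcyytk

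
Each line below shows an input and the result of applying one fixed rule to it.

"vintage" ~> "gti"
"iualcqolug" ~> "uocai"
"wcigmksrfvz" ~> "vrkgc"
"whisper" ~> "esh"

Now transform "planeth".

Rule — reverse the string, then keep every other character starting from the second (positions 2nd, 4th, 6th, ...).
On "planeth": the first step gives "htenalp", and the second then gives "tnl".
(Check on "iualcqolug": → "guloqclaui" → "uocai" ✓)

tnl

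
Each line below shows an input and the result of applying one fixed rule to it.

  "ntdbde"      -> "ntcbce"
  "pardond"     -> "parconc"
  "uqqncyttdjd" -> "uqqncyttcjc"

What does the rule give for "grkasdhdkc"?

The pattern: replace every "d" with "c".
For "grkasdhdkc" the result is "grkaschckc".

grkaschckc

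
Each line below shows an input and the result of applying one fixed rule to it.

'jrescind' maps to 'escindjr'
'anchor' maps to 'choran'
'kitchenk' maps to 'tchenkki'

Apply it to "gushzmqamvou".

shzmqamvougu

The transformation: move the first 2 characters to the end (rotate left by 2).
Doing the same to "gushzmqamvou": "shzmqamvougu".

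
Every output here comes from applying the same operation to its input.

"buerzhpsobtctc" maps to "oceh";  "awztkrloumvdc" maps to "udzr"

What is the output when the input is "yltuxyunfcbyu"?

Looking at the pairs, the operation is to keep one character in every 3, starting at position 3 (positions 3rd, 6th, 9th, ...), then move the last 2 characters to the front (rotate right by 2).
Starting from "yltuxyunfcbyu": after the first operation, "tyfy"; after the second, "fyty".

fyty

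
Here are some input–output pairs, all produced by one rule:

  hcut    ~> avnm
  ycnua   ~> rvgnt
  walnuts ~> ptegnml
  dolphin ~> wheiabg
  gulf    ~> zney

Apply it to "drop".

wkhi

Rule — shift every letter 7 places backward in the alphabet (wrapping around).
"drop" → "wkhi".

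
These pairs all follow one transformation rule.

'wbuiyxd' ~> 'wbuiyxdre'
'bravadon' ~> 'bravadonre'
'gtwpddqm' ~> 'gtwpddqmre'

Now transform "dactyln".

dactylnre

Each output is the input with this applied: append "re".
So "dactyln" becomes "dactylnre".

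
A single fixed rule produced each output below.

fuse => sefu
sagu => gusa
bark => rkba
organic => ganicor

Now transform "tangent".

The transformation: move the first 2 characters to the end (rotate left by 2).
"tangent" → "ngentta".

ngentta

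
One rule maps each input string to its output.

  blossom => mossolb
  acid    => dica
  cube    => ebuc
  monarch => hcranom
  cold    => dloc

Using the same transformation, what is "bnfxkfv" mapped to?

vfkxfnb

The transformation: reverse the string.
"bnfxkfv" → "vfkxfnb".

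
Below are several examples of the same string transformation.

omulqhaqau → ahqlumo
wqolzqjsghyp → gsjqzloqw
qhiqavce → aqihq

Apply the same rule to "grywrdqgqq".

In each case the input is transformed by: delete the last 3 characters, then reverse the string.
For "grywrdqgqq", step one produces "grywrdq"; step two turns that into "qdrwyrg".

qdrwyrg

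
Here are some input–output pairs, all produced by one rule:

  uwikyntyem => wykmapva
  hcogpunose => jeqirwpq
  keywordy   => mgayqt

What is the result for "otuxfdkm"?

Rule — delete the last 2 characters, then shift every letter 2 places forward in the alphabet (wrapping around).
"otuxfdkm" → "otuxfd" → "qvwzhf".

qvwzhf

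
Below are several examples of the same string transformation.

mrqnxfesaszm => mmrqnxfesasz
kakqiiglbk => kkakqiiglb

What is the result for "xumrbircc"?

cxumrbirc

What's happening: move the last character to the front.
Applying that to "xumrbircc" gives "cxumrbirc".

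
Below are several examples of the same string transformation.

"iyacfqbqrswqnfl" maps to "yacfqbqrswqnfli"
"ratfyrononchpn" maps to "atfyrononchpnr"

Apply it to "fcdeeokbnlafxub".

cdeeokbnlafxubf

The transformation: move the first character to the end.
So "fcdeeokbnlafxub" becomes "cdeeokbnlafxubf".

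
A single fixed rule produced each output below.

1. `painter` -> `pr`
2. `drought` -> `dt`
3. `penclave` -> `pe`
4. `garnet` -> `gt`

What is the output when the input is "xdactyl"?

The pattern: take characters alternately from the front and the back (1st, last, 2nd, 2nd-last, ...), then keep only the first 2 characters.
For "xdactyl", step one produces "xldyatc"; step two turns that into "xl".

xl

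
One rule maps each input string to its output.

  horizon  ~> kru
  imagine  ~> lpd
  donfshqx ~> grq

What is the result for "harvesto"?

kdu

Each output is the input with this applied: shift every letter 3 places forward in the alphabet (wrapping around), then keep only the first 3 characters.
"harvesto" → "kduyhvwr" → "kdu".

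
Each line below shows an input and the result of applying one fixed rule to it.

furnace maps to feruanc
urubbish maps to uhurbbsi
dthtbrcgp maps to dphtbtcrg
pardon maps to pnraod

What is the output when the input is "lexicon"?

lnxecio

Each output is the input with this applied: move the last character to the front, then swap each adjacent pair of characters (1↔2, 3↔4, ...).
"lexicon" → "nlexico" → "lnxecio".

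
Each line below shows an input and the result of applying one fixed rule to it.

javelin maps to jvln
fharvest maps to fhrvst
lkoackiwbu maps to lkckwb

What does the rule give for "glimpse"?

The pattern: remove every vowel.
So "glimpse" becomes "glmps".

glmps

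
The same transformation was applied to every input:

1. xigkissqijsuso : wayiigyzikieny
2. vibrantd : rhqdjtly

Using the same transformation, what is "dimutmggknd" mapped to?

The pattern: move the first 2 characters to the end (rotate left by 2), then shift every letter 10 places backward in the alphabet (wrapping around).
On "dimutmggknd" that produces "ckjcwwadtty".

ckjcwwadtty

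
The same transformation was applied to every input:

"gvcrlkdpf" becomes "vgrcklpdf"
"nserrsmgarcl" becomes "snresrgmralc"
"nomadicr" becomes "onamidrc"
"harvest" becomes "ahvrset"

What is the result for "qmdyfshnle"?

mqydsfnhel

The rule is to swap each adjacent pair of characters (1↔2, 3↔4, ...).
For "qmdyfshnle" the result is "mqydsfnhel".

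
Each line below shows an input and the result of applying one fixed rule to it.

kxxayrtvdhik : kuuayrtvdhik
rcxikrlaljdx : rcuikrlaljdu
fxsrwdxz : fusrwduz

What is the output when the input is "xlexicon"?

In each case the input is transformed by: replace every "x" with "u".
"xlexicon" → "uleuicon".

uleuicon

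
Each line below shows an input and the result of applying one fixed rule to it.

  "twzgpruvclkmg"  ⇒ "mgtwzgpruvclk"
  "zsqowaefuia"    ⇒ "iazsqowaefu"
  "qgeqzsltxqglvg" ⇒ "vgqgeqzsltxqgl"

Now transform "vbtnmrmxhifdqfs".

Each output is the input with this applied: move the last 2 characters to the front (rotate right by 2).
"vbtnmrmxhifdqfs" → "fsvbtnmrmxhifdq".

fsvbtnmrmxhifdq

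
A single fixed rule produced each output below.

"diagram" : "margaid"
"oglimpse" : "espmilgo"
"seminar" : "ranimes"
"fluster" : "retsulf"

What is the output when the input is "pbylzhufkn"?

In each case the input is transformed by: reverse the string.
Doing the same to "pbylzhufkn": "nkfuhzlybp".

nkfuhzlybp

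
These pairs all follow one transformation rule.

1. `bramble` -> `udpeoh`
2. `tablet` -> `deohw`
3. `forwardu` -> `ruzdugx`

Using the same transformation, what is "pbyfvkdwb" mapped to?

Looking at the pairs, the operation is to delete the first character, then shift every letter 3 places forward in the alphabet (wrapping around).
"pbyfvkdwb" → "byfvkdwb" → "ebiyngze".

ebiyngze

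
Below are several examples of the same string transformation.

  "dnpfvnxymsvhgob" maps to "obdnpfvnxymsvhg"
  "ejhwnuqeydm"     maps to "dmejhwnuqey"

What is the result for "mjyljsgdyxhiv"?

ivmjyljsgdyxh

The pattern: move the last 2 characters to the front (rotate right by 2).
On "mjyljsgdyxhiv" that produces "ivmjyljsgdyxh".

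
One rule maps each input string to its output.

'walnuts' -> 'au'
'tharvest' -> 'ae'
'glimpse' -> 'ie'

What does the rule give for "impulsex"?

The transformation: keep only the vowels.
On "impulsex" that produces "iue".

iue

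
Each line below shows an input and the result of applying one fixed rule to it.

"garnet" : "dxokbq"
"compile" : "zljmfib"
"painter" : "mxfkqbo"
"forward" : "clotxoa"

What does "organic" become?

lodxkfz

Each output is the input with this applied: shift every letter 3 places backward in the alphabet (wrapping around).
So "organic" becomes "lodxkfz".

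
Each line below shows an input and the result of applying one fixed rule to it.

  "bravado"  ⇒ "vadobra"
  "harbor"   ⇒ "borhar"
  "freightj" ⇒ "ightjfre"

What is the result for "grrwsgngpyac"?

Rule — move the first 3 characters to the end (rotate left by 3).
On "grrwsgngpyac" that produces "wsgngpyacgrr".

wsgngpyacgrr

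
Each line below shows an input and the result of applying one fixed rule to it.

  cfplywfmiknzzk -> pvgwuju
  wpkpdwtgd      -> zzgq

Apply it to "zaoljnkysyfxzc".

kvxiihm

Looking at the pairs, the operation is to shift every letter 10 places forward in the alphabet (wrapping around), then keep every other character starting from the second (positions 2nd, 4th, 6th, ...).
Starting from "zaoljnkysyfxzc": after the first operation, "jkyvtxuiciphjm"; after the second, "kvxiihm".
(Check on "cfplywfmiknzzk": → "mpzvigpwsuxjju" → "pvgwuju" ✓)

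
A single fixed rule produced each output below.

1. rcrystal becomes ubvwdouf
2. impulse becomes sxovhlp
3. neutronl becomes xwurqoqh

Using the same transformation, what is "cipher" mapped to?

What's happening: move the first 2 characters to the end (rotate left by 2), then shift every letter 3 places forward in the alphabet (wrapping around).
Working it through for "cipher": intermediate "pherci", final "skhufl".

skhufl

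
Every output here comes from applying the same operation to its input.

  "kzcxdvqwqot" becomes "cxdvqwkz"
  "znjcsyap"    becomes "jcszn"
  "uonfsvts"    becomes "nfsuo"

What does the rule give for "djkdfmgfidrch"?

Looking at the pairs, the operation is to delete the last 3 characters, then move the first 2 characters to the end (rotate left by 2).
For "djkdfmgfidrch", step one produces "djkdfmgfid"; step two turns that into "kdfmgfiddj".
(Check on "znjcsyap": → "znjcs" → "jcszn" ✓)

kdfmgfiddj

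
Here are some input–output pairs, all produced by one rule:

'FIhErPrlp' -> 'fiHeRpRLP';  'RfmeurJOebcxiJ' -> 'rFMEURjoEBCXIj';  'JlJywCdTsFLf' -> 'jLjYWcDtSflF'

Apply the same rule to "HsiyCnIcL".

hSIYcNiCl

The rule is to flip the case of every letter.
"HsiyCnIcL" → "hSIYcNiCl".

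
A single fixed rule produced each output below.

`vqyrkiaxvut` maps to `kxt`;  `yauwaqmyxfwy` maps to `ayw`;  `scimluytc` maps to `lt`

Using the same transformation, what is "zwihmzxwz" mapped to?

What's happening: delete the first 2 characters, then keep one character in every 3, starting at position 3 (positions 3rd, 6th, 9th, ...).
"zwihmzxwz" → "mw".

mw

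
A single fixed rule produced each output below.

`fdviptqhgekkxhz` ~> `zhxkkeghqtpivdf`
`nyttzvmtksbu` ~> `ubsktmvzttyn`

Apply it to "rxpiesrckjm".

mjkcrseipxr

The transformation: reverse the string.
On "rxpiesrckjm" that produces "mjkcrseipxr".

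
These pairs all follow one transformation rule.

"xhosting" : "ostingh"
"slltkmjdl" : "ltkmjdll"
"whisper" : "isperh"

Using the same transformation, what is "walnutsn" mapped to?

The transformation: delete the first character, then move the first character to the end.
On "walnutsn": the first step gives "alnutsn", and the second then gives "lnutsna".

lnutsna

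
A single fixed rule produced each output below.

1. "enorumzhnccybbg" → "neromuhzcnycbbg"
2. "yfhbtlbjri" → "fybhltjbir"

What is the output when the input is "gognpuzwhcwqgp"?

What's happening: swap each adjacent pair of characters (1↔2, 3↔4, ...).
"gognpuzwhcwqgp" → "ogngupwzchqwpg".

ogngupwzchqwpg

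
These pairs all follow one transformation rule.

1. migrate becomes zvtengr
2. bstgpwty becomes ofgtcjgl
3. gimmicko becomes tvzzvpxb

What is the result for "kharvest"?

xuneirfg

Rule — shift every letter 13 places forward in the alphabet (wrapping around) — i.e. ROT13.
"kharvest" → "xuneirfg".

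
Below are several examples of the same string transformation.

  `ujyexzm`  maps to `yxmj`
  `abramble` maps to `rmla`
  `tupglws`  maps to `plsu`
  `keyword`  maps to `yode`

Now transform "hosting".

sigo

The pattern: move the first 2 characters to the end (rotate left by 2), then keep every other character starting from the first (positions 1st, 3rd, 5th, ...).
For "hosting" the result is "sigo".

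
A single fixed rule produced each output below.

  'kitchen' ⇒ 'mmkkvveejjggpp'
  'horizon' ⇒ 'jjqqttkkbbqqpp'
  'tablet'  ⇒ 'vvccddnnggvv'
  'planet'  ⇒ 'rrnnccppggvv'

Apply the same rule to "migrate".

In each case the input is transformed by: double every character, then shift every letter 2 places forward in the alphabet (wrapping around).
Starting from "migrate": after the first operation, "mmiiggrraattee"; after the second, "ookkiittccvvgg".

ookkiittccvvgg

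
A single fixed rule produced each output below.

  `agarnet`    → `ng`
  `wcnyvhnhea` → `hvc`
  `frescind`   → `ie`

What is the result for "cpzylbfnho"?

What's happening: reverse the string, then keep one character in every 3, starting at position 3 (positions 3rd, 6th, 9th, ...).
Starting from "cpzylbfnho": after the first operation, "ohnfblyzpc"; after the second, "nlp".
(Check on "frescind": → "dnicserf" → "ie" ✓)

nlp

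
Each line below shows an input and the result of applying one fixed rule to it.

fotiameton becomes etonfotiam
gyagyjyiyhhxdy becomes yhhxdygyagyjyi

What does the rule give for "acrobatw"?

atwacrob

The transformation: swap the front and back halves of the string, then move the first character to the end.
On "acrobatw": the first step gives "batwacro", and the second then gives "atwacrob".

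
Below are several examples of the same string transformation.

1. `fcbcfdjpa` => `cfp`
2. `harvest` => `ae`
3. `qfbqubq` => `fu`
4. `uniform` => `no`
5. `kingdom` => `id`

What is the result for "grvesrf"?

Each output is the input with this applied: keep one character in every 3, starting at position 2 (positions 2nd, 5th, 8th, ...).
For "grvesrf" the result is "rs".

rs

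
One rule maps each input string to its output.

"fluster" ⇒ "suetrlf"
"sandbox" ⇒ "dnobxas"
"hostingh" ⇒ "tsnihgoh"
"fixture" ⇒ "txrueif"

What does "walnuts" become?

The rule is to swap each adjacent pair of characters (1↔2, 3↔4, ...), then move the first 2 characters to the end (rotate left by 2).
For "walnuts" the result is "nltusaw".

nltusaw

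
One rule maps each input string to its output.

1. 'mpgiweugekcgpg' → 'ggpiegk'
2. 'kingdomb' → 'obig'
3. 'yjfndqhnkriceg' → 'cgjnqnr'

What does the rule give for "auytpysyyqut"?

qtutyy

What's happening: keep every other character starting from the second (positions 2nd, 4th, 6th, ...), then move the last 2 characters to the front (rotate right by 2).
Working it through for "auytpysyyqut": intermediate "utyyqt", final "qtutyy".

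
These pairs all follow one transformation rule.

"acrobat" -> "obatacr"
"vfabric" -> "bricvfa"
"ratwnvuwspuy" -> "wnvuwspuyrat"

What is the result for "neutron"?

Each output is the input with this applied: move the first 3 characters to the end (rotate left by 3).
On "neutron" that produces "tronneu".

tronneu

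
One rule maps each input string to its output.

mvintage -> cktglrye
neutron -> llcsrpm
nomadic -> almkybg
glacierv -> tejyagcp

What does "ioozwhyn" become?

Looking at the pairs, the operation is to shift every letter 2 places backward in the alphabet (wrapping around), then move the last character to the front.
For "ioozwhyn", step one produces "gmmxufwl"; step two turns that into "lgmmxufw".

lgmmxufw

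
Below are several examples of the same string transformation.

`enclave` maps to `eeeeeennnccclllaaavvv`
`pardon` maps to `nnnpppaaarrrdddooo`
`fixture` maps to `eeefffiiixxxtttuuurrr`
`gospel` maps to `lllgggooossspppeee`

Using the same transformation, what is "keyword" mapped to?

The pattern: move the last character to the front, then repeat every character 3 times.
Working it through for "keyword": intermediate "dkeywor", final "dddkkkeeeyyywwwooorrr".
(Check on "fixture": → "efixtur" → "eeefffiiixxxtttuuurrr" ✓)

dddkkkeeeyyywwwooorrr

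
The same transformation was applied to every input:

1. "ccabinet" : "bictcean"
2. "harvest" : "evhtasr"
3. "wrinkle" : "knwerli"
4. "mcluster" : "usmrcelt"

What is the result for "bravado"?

avborda

Each output is the input with this applied: take characters alternately from the front and the back (1st, last, 2nd, 2nd-last, ...), then move the last 2 characters to the front (rotate right by 2).
On "bravado" that produces "avborda".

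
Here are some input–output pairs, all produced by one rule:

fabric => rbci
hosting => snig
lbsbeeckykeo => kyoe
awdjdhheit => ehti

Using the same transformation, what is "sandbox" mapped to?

The pattern: swap each adjacent pair of characters (1↔2, 3↔4, ...), then keep only the last 4 characters.
On "sandbox": the first step gives "asdnobx", and the second then gives "nobx".
(Check on "hosting": → "ohtsnig" → "snig" ✓)

nobx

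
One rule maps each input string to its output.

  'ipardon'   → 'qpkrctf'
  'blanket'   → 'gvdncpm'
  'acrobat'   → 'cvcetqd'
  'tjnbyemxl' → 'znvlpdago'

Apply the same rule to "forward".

The rule is to move the last 2 characters to the front (rotate right by 2), then shift every letter 2 places forward in the alphabet (wrapping around).
"forward" → "tfhqtyc".

tfhqtyc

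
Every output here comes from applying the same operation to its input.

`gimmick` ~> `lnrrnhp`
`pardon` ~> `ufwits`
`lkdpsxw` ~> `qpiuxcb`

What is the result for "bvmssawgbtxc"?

garxxfblgych

In each case the input is transformed by: shift every letter 5 places forward in the alphabet (wrapping around).
So "bvmssawgbtxc" becomes "garxxfblgych".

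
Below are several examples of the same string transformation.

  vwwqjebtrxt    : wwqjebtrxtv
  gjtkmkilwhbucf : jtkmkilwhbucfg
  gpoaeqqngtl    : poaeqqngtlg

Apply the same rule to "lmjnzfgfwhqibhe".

mjnzfgfwhqibhel

The transformation: move the first character to the end.
So "lmjnzfgfwhqibhe" becomes "mjnzfgfwhqibhel".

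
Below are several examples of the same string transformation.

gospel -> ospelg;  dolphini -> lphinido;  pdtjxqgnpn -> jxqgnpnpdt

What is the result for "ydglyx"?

The rule is to move the last 2 characters to the front (rotate right by 2), then swap the front and back halves of the string.
Applying that to "ydglyx" gives "dglyxy".

dglyxy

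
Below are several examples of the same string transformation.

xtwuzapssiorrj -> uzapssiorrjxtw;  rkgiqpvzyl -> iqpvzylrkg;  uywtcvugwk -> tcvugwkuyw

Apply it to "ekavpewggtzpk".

Rule — move the first 3 characters to the end (rotate left by 3).
So "ekavpewggtzpk" becomes "vpewggtzpkeka".

vpewggtzpkeka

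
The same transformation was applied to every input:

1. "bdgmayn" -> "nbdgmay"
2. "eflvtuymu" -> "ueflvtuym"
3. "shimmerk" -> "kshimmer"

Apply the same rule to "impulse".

eimpuls

Looking at the pairs, the operation is to move the last character to the front.
So "impulse" becomes "eimpuls".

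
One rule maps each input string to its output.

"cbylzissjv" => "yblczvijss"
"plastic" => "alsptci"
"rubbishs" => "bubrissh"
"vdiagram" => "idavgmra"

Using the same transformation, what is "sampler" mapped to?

Rule — move the first 2 characters to the end (rotate left by 2), then take characters alternately from the front and the back (1st, last, 2nd, 2nd-last, ...).
Starting from "sampler": after the first operation, "mplersa"; after the second, "mapslre".

mapslre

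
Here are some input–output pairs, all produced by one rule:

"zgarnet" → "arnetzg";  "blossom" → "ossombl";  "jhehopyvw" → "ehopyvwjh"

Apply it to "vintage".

ntagevi

Looking at the pairs, the operation is to move the first 2 characters to the end (rotate left by 2).
For "vintage" the result is "ntagevi".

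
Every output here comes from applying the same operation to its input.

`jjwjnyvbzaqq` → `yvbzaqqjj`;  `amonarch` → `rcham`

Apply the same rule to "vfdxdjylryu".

jylryuvf

The rule is to move the first 2 characters to the end (rotate left by 2), then delete the first 3 characters.
"vfdxdjylryu" → "dxdjylryuvf" → "jylryuvf".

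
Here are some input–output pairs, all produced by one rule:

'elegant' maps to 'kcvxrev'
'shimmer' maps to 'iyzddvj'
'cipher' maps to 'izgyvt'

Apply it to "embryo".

fdsipv

Looking at the pairs, the operation is to shift every letter 9 places backward in the alphabet (wrapping around), then swap the first and last characters.
For "embryo", step one produces "vdsipf"; step two turns that into "fdsipv".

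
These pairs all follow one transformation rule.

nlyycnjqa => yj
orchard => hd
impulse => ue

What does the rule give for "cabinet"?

Looking at the pairs, the operation is to keep one character in every 3, starting at position 1 (positions 1st, 4th, 7th, ...), then delete the first character.
Starting from "cabinet": after the first operation, "cit"; after the second, "it".

it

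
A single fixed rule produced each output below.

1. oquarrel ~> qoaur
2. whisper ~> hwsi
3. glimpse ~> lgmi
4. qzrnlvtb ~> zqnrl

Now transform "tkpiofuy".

ktipo

What's happening: delete the last 3 characters, then swap each adjacent pair of characters (1↔2, 3↔4, ...).
Applying both steps to "tkpiofuy": "tkpio", then "ktipo".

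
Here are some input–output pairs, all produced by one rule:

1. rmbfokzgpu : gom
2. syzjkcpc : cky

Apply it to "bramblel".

What's happening: keep one character in every 3, starting at position 2 (positions 2nd, 5th, 8th, ...), then reverse the string.
Doing the same to "bramblel": "lbr".

lbr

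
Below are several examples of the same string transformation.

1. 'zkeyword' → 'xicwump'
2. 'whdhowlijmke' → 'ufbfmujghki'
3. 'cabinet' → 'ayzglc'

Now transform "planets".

njylcr

In each case the input is transformed by: delete the last character, then shift every letter 2 places backward in the alphabet (wrapping around).
On "planets": the first step gives "planet", and the second then gives "njylcr".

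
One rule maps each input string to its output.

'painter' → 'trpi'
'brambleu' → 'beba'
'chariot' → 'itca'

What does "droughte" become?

gtdo

The rule is to keep every other character starting from the first (positions 1st, 3rd, 5th, ...), then swap the front and back halves of the string.
For "droughte", step one produces "dogt"; step two turns that into "gtdo".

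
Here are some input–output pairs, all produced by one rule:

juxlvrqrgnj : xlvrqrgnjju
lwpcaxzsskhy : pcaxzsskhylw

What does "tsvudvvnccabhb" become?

vudvvnccabhbts

Each output is the input with this applied: move the first 2 characters to the end (rotate left by 2).
"tsvudvvnccabhb" → "vudvvnccabhbts".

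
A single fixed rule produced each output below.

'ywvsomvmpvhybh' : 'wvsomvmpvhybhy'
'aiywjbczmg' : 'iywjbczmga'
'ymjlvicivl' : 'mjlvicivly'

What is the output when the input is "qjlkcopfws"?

jlkcopfwsq

The rule is to move the first character to the end.
"qjlkcopfws" → "jlkcopfwsq".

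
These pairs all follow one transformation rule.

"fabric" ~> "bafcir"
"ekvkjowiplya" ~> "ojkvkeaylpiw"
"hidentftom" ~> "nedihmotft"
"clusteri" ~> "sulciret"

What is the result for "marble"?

ramelb

In each case the input is transformed by: reverse the string, then swap the front and back halves of the string.
For "marble", step one produces "elbram"; step two turns that into "ramelb".
(Check on "hidentftom": → "motftnedih" → "nedihmotft" ✓)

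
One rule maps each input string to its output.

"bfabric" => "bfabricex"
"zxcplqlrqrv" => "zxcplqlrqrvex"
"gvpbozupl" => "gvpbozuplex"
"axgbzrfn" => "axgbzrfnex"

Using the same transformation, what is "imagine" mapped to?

imagineex

The pattern: append "ex".
On "imagine" that produces "imagineex".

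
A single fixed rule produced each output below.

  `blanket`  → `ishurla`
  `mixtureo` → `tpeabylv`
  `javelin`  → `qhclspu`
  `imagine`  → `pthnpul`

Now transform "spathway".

Each output is the input with this applied: shift every letter 7 places forward in the alphabet (wrapping around).
Doing the same to "spathway": "zwhaodhf".

zwhaodhf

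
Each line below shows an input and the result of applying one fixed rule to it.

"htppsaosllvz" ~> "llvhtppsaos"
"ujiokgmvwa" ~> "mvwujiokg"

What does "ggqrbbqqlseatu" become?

Rule — delete the last character, then move the last 3 characters to the front (rotate right by 3).
"ggqrbbqqlseatu" → "ggqrbbqqlseat" → "eatggqrbbqqls".

eatggqrbbqqls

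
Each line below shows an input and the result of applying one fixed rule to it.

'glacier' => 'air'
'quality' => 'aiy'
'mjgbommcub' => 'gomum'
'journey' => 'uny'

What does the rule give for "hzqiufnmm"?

qunm

Rule — move the first character to the end, then keep every other character starting from the second (positions 2nd, 4th, 6th, ...).
Applying that to "hzqiufnmm" gives "qunm".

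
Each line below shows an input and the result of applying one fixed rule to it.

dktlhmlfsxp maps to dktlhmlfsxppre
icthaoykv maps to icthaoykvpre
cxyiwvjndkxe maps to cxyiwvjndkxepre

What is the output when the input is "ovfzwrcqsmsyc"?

ovfzwrcqsmsycpre

The transformation: append "pre".
On "ovfzwrcqsmsyc" that produces "ovfzwrcqsmsycpre".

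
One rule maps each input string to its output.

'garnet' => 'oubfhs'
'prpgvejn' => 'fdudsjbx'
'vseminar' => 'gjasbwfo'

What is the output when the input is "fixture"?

wthlfis

Rule — shift every letter 12 places backward in the alphabet (wrapping around), then swap each adjacent pair of characters (1↔2, 3↔4, ...).
"fixture" → "twlhifs" → "wthlfis".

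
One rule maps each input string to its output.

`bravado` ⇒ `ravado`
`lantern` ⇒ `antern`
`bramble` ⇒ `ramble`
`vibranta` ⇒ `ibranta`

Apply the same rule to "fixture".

ixture

Looking at the pairs, the operation is to delete the first character.
For "fixture" the result is "ixture".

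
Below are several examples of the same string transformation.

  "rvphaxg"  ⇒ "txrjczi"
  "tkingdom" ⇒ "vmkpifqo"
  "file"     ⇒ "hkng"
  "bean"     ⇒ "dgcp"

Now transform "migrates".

Rule — shift every letter 2 places forward in the alphabet (wrapping around).
Doing the same to "migrates": "okitcvgu".

okitcvgu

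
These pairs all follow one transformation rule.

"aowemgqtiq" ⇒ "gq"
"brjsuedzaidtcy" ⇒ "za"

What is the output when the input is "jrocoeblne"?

eb

The rule is to swap the front and back halves of the string, then keep only the first 2 characters.
"jrocoeblne" → "eblnejroco" → "eb".
(Check on "aowemgqtiq": → "gqtiqaowem" → "gq" ✓)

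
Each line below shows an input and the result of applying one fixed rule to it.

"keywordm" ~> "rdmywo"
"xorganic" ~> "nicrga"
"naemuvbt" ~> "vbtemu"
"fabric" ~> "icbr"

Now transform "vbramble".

bleram

Each output is the input with this applied: delete the first 2 characters, then swap the front and back halves of the string.
"vbramble" → "bleram".
(Check on "xorganic": → "rganic" → "nicrga" ✓)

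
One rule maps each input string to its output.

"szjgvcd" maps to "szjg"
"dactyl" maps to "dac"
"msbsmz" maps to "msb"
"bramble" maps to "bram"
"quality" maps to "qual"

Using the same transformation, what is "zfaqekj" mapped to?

zfaq

Looking at the pairs, the operation is to delete the last 3 characters.
Doing the same to "zfaqekj": "zfaq".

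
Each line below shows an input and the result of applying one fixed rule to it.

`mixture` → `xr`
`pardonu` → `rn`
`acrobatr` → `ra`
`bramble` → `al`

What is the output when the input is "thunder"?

In each case the input is transformed by: keep one character in every 3, starting at position 3 (positions 3rd, 6th, 9th, ...).
On "thunder" that produces "ue".

ue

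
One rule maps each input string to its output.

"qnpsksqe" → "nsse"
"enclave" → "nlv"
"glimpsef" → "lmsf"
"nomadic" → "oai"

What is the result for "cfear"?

fa

The rule is to keep every other character starting from the second (positions 2nd, 4th, 6th, ...).
So "cfear" becomes "fa".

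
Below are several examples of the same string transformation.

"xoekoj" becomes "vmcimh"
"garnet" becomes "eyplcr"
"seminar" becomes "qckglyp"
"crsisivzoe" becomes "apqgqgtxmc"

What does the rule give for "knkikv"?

The rule is to shift every letter 2 places backward in the alphabet (wrapping around).
On "knkikv" that produces "iligit".

iligit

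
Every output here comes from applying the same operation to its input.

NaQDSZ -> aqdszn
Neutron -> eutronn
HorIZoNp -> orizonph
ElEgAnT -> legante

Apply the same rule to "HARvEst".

arvesth

The transformation: move the first character to the end, then convert every letter to lowercase.
Starting from "HARvEst": after the first operation, "ARvEstH"; after the second, "arvesth".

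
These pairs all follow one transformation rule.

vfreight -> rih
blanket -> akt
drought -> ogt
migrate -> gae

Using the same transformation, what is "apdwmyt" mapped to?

Rule — keep every other character starting from the first (positions 1st, 3rd, 5th, ...), then delete the first character.
Working it through for "apdwmyt": intermediate "admt", final "dmt".

dmt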